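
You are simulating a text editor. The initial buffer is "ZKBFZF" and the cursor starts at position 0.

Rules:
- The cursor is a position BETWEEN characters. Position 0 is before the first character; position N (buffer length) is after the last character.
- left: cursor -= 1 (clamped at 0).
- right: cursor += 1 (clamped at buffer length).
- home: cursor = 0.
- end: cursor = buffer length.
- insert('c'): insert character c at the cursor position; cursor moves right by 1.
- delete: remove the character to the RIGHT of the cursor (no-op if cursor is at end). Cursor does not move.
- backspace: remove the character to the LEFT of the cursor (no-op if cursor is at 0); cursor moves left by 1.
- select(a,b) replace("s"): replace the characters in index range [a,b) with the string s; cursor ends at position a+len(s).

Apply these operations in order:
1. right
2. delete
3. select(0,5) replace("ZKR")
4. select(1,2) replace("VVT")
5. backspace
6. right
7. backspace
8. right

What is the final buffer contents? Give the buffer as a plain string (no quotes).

After op 1 (right): buf='ZKBFZF' cursor=1
After op 2 (delete): buf='ZBFZF' cursor=1
After op 3 (select(0,5) replace("ZKR")): buf='ZKR' cursor=3
After op 4 (select(1,2) replace("VVT")): buf='ZVVTR' cursor=4
After op 5 (backspace): buf='ZVVR' cursor=3
After op 6 (right): buf='ZVVR' cursor=4
After op 7 (backspace): buf='ZVV' cursor=3
After op 8 (right): buf='ZVV' cursor=3

Answer: ZVV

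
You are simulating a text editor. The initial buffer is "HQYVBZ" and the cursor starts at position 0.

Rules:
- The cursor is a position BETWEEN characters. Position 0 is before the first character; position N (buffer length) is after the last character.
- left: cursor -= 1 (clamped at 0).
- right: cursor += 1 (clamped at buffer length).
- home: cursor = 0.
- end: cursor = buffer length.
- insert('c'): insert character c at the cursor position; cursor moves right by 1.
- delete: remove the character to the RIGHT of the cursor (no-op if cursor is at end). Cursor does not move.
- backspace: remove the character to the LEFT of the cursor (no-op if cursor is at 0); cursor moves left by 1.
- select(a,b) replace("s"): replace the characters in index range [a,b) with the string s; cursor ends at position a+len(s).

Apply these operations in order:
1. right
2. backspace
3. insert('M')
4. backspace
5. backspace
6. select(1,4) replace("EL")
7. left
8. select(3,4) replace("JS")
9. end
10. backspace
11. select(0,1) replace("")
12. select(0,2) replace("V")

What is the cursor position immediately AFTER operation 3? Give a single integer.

After op 1 (right): buf='HQYVBZ' cursor=1
After op 2 (backspace): buf='QYVBZ' cursor=0
After op 3 (insert('M')): buf='MQYVBZ' cursor=1

Answer: 1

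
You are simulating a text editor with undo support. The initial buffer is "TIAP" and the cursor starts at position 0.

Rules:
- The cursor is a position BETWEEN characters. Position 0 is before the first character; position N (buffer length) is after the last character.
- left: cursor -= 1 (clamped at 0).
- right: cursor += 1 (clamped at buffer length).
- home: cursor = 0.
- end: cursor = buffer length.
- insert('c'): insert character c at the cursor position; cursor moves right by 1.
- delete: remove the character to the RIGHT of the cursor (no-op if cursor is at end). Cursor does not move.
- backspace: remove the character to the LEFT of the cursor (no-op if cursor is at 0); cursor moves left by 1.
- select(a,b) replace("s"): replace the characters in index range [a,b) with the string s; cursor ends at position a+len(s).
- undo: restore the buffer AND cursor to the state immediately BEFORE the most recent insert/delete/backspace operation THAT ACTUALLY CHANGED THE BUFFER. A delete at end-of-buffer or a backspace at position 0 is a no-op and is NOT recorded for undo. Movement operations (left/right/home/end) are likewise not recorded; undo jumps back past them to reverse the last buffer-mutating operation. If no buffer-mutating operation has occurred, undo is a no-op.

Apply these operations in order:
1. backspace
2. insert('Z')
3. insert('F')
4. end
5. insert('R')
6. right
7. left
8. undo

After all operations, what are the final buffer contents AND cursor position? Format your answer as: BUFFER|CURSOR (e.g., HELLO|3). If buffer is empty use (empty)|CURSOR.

After op 1 (backspace): buf='TIAP' cursor=0
After op 2 (insert('Z')): buf='ZTIAP' cursor=1
After op 3 (insert('F')): buf='ZFTIAP' cursor=2
After op 4 (end): buf='ZFTIAP' cursor=6
After op 5 (insert('R')): buf='ZFTIAPR' cursor=7
After op 6 (right): buf='ZFTIAPR' cursor=7
After op 7 (left): buf='ZFTIAPR' cursor=6
After op 8 (undo): buf='ZFTIAP' cursor=6

Answer: ZFTIAP|6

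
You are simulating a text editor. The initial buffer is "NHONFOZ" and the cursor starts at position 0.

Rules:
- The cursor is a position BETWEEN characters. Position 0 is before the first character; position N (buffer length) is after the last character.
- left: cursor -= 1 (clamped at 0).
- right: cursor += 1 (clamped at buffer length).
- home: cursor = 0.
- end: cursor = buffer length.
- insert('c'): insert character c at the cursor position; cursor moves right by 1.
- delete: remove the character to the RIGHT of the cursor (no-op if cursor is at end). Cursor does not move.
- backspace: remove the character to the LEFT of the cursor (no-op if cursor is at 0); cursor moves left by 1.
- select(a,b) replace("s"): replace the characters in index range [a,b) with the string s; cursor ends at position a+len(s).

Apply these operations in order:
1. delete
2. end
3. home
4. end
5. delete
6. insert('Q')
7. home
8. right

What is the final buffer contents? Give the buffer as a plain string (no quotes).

Answer: HONFOZQ

Derivation:
After op 1 (delete): buf='HONFOZ' cursor=0
After op 2 (end): buf='HONFOZ' cursor=6
After op 3 (home): buf='HONFOZ' cursor=0
After op 4 (end): buf='HONFOZ' cursor=6
After op 5 (delete): buf='HONFOZ' cursor=6
After op 6 (insert('Q')): buf='HONFOZQ' cursor=7
After op 7 (home): buf='HONFOZQ' cursor=0
After op 8 (right): buf='HONFOZQ' cursor=1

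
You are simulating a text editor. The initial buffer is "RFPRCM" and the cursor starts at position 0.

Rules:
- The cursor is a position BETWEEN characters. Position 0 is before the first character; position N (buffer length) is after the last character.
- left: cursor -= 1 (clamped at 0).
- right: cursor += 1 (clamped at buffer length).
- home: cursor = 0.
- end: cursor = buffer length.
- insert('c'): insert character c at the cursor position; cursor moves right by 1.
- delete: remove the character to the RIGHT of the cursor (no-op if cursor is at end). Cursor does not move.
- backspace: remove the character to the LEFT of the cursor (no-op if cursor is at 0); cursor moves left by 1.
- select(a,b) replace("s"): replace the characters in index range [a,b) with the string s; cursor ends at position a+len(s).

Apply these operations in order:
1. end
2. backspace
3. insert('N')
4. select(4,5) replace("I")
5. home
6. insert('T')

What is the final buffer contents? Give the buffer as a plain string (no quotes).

Answer: TRFPRIN

Derivation:
After op 1 (end): buf='RFPRCM' cursor=6
After op 2 (backspace): buf='RFPRC' cursor=5
After op 3 (insert('N')): buf='RFPRCN' cursor=6
After op 4 (select(4,5) replace("I")): buf='RFPRIN' cursor=5
After op 5 (home): buf='RFPRIN' cursor=0
After op 6 (insert('T')): buf='TRFPRIN' cursor=1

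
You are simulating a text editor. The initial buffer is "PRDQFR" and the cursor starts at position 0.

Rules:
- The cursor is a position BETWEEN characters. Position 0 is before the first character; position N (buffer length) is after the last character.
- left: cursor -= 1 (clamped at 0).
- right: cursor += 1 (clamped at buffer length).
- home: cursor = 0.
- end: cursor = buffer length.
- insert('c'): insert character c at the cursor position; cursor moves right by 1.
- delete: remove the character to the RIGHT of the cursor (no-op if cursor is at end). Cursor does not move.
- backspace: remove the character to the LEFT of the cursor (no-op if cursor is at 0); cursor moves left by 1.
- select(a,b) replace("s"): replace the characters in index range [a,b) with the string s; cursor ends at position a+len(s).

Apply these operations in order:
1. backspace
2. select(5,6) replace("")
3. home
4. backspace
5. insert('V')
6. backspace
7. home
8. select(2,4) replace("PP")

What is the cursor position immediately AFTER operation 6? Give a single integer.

Answer: 0

Derivation:
After op 1 (backspace): buf='PRDQFR' cursor=0
After op 2 (select(5,6) replace("")): buf='PRDQF' cursor=5
After op 3 (home): buf='PRDQF' cursor=0
After op 4 (backspace): buf='PRDQF' cursor=0
After op 5 (insert('V')): buf='VPRDQF' cursor=1
After op 6 (backspace): buf='PRDQF' cursor=0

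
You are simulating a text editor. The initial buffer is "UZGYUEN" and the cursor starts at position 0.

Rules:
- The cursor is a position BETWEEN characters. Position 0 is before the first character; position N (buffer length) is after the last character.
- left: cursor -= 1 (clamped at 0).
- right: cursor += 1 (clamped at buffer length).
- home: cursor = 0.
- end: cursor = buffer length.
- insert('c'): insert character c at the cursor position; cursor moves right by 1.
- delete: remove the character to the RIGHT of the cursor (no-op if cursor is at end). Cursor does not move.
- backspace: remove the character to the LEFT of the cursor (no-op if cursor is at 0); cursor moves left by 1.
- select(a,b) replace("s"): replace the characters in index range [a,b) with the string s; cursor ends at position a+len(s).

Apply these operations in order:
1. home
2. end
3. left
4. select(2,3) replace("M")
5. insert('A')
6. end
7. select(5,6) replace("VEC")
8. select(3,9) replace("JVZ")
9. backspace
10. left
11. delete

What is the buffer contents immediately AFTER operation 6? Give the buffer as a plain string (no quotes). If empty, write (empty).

Answer: UZMAYUEN

Derivation:
After op 1 (home): buf='UZGYUEN' cursor=0
After op 2 (end): buf='UZGYUEN' cursor=7
After op 3 (left): buf='UZGYUEN' cursor=6
After op 4 (select(2,3) replace("M")): buf='UZMYUEN' cursor=3
After op 5 (insert('A')): buf='UZMAYUEN' cursor=4
After op 6 (end): buf='UZMAYUEN' cursor=8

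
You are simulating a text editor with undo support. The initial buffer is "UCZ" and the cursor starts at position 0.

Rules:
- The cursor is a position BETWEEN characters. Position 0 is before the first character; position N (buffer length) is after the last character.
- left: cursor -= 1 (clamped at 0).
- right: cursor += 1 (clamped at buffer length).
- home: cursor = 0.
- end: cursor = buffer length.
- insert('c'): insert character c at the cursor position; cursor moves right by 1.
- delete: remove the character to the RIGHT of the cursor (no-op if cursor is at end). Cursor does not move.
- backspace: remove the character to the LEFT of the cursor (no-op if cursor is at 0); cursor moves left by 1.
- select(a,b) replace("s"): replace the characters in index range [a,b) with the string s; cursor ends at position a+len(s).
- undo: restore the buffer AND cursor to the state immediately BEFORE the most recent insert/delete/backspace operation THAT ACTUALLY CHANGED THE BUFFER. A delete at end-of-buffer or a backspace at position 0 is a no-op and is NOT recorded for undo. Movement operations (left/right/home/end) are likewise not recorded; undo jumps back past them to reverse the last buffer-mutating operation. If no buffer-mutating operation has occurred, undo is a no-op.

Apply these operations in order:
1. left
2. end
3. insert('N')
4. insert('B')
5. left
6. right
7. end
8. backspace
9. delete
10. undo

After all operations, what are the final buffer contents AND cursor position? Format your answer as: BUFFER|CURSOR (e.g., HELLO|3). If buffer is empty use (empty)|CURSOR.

Answer: UCZNB|5

Derivation:
After op 1 (left): buf='UCZ' cursor=0
After op 2 (end): buf='UCZ' cursor=3
After op 3 (insert('N')): buf='UCZN' cursor=4
After op 4 (insert('B')): buf='UCZNB' cursor=5
After op 5 (left): buf='UCZNB' cursor=4
After op 6 (right): buf='UCZNB' cursor=5
After op 7 (end): buf='UCZNB' cursor=5
After op 8 (backspace): buf='UCZN' cursor=4
After op 9 (delete): buf='UCZN' cursor=4
After op 10 (undo): buf='UCZNB' cursor=5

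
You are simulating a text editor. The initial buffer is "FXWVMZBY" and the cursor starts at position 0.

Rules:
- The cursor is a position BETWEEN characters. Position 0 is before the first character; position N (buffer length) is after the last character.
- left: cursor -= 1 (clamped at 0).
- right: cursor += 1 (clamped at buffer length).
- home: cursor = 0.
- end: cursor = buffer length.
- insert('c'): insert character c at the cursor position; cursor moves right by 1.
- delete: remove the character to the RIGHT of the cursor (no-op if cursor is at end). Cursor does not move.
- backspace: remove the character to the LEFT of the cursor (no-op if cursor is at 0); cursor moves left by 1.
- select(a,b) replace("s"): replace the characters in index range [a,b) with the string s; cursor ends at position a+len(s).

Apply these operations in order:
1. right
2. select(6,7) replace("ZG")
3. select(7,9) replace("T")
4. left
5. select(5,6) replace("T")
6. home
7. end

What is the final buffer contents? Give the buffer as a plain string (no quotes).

Answer: FXWVMTZT

Derivation:
After op 1 (right): buf='FXWVMZBY' cursor=1
After op 2 (select(6,7) replace("ZG")): buf='FXWVMZZGY' cursor=8
After op 3 (select(7,9) replace("T")): buf='FXWVMZZT' cursor=8
After op 4 (left): buf='FXWVMZZT' cursor=7
After op 5 (select(5,6) replace("T")): buf='FXWVMTZT' cursor=6
After op 6 (home): buf='FXWVMTZT' cursor=0
After op 7 (end): buf='FXWVMTZT' cursor=8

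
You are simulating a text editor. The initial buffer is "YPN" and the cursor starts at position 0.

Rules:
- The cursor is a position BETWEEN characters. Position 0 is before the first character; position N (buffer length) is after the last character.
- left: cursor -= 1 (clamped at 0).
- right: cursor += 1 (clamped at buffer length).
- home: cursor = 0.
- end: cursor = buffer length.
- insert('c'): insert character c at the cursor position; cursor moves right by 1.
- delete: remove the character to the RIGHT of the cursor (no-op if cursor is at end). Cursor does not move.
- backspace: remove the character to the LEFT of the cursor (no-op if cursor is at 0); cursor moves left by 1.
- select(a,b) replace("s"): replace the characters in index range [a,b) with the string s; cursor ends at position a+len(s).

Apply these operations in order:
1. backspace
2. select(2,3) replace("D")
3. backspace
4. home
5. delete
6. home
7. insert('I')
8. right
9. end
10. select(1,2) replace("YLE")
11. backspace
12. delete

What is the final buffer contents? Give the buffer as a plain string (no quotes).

After op 1 (backspace): buf='YPN' cursor=0
After op 2 (select(2,3) replace("D")): buf='YPD' cursor=3
After op 3 (backspace): buf='YP' cursor=2
After op 4 (home): buf='YP' cursor=0
After op 5 (delete): buf='P' cursor=0
After op 6 (home): buf='P' cursor=0
After op 7 (insert('I')): buf='IP' cursor=1
After op 8 (right): buf='IP' cursor=2
After op 9 (end): buf='IP' cursor=2
After op 10 (select(1,2) replace("YLE")): buf='IYLE' cursor=4
After op 11 (backspace): buf='IYL' cursor=3
After op 12 (delete): buf='IYL' cursor=3

Answer: IYL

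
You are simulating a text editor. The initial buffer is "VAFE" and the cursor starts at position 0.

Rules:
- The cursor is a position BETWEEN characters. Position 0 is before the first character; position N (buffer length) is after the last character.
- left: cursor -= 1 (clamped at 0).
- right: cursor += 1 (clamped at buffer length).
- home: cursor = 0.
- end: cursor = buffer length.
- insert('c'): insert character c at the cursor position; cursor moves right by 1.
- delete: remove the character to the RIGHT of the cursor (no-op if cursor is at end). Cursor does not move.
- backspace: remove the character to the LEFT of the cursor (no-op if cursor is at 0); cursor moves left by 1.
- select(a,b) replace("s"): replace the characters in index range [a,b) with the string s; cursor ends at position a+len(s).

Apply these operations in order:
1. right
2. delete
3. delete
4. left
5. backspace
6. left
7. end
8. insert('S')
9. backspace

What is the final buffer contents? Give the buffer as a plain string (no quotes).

After op 1 (right): buf='VAFE' cursor=1
After op 2 (delete): buf='VFE' cursor=1
After op 3 (delete): buf='VE' cursor=1
After op 4 (left): buf='VE' cursor=0
After op 5 (backspace): buf='VE' cursor=0
After op 6 (left): buf='VE' cursor=0
After op 7 (end): buf='VE' cursor=2
After op 8 (insert('S')): buf='VES' cursor=3
After op 9 (backspace): buf='VE' cursor=2

Answer: VE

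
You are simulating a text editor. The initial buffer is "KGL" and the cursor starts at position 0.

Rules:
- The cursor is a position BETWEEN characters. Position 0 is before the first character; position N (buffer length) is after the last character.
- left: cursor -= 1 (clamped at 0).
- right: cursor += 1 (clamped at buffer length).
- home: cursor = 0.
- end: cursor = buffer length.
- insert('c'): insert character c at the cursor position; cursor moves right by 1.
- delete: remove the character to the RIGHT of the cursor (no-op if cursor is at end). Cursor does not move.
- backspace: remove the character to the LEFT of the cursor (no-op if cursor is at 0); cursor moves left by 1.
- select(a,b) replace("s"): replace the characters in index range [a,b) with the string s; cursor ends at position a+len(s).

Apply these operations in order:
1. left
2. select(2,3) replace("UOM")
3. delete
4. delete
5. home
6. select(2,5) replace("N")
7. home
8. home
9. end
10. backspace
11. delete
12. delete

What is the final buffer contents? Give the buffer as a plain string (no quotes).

After op 1 (left): buf='KGL' cursor=0
After op 2 (select(2,3) replace("UOM")): buf='KGUOM' cursor=5
After op 3 (delete): buf='KGUOM' cursor=5
After op 4 (delete): buf='KGUOM' cursor=5
After op 5 (home): buf='KGUOM' cursor=0
After op 6 (select(2,5) replace("N")): buf='KGN' cursor=3
After op 7 (home): buf='KGN' cursor=0
After op 8 (home): buf='KGN' cursor=0
After op 9 (end): buf='KGN' cursor=3
After op 10 (backspace): buf='KG' cursor=2
After op 11 (delete): buf='KG' cursor=2
After op 12 (delete): buf='KG' cursor=2

Answer: KG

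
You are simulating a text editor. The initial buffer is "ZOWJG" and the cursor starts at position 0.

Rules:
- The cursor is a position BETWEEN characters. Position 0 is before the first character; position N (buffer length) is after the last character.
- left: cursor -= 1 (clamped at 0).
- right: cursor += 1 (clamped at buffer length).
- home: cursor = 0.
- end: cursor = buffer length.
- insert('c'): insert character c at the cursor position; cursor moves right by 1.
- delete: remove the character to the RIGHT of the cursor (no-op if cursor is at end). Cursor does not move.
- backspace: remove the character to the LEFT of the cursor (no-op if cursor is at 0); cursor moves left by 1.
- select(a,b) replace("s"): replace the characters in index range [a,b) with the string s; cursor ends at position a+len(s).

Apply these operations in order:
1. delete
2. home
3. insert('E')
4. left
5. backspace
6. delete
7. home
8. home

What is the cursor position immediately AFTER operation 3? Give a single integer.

Answer: 1

Derivation:
After op 1 (delete): buf='OWJG' cursor=0
After op 2 (home): buf='OWJG' cursor=0
After op 3 (insert('E')): buf='EOWJG' cursor=1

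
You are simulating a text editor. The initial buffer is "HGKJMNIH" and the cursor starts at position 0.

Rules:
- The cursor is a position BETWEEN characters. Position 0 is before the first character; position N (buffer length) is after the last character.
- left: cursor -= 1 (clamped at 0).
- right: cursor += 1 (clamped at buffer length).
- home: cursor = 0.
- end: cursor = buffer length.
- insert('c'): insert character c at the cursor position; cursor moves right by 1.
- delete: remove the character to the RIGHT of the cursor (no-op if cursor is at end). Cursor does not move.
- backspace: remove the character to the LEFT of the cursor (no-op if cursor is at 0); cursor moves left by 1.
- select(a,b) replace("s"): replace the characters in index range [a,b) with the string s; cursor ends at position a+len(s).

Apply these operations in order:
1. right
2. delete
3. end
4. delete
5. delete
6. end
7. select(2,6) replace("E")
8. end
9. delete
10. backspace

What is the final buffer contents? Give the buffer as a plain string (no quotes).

After op 1 (right): buf='HGKJMNIH' cursor=1
After op 2 (delete): buf='HKJMNIH' cursor=1
After op 3 (end): buf='HKJMNIH' cursor=7
After op 4 (delete): buf='HKJMNIH' cursor=7
After op 5 (delete): buf='HKJMNIH' cursor=7
After op 6 (end): buf='HKJMNIH' cursor=7
After op 7 (select(2,6) replace("E")): buf='HKEH' cursor=3
After op 8 (end): buf='HKEH' cursor=4
After op 9 (delete): buf='HKEH' cursor=4
After op 10 (backspace): buf='HKE' cursor=3

Answer: HKE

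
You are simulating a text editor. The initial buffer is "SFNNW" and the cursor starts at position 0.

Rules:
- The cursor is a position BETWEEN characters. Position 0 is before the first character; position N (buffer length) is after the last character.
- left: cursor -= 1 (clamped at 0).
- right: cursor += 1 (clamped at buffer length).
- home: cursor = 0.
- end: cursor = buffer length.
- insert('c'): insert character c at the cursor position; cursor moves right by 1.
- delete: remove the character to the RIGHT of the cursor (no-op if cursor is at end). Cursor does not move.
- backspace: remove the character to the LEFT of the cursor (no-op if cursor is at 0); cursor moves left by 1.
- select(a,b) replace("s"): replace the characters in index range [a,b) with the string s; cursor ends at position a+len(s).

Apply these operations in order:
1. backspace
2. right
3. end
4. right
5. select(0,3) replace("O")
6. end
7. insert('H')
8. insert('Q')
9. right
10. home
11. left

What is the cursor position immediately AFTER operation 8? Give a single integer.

Answer: 5

Derivation:
After op 1 (backspace): buf='SFNNW' cursor=0
After op 2 (right): buf='SFNNW' cursor=1
After op 3 (end): buf='SFNNW' cursor=5
After op 4 (right): buf='SFNNW' cursor=5
After op 5 (select(0,3) replace("O")): buf='ONW' cursor=1
After op 6 (end): buf='ONW' cursor=3
After op 7 (insert('H')): buf='ONWH' cursor=4
After op 8 (insert('Q')): buf='ONWHQ' cursor=5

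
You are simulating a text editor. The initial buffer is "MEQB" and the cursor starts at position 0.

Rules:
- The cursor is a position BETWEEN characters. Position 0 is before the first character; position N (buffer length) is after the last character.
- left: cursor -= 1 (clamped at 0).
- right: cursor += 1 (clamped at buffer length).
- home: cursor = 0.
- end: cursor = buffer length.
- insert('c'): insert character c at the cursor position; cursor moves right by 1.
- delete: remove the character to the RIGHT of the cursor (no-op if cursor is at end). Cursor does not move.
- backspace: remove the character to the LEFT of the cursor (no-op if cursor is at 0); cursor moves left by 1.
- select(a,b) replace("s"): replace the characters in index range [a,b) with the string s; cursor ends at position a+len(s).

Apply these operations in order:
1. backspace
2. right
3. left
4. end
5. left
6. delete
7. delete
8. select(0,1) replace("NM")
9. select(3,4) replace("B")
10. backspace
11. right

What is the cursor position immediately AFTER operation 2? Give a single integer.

After op 1 (backspace): buf='MEQB' cursor=0
After op 2 (right): buf='MEQB' cursor=1

Answer: 1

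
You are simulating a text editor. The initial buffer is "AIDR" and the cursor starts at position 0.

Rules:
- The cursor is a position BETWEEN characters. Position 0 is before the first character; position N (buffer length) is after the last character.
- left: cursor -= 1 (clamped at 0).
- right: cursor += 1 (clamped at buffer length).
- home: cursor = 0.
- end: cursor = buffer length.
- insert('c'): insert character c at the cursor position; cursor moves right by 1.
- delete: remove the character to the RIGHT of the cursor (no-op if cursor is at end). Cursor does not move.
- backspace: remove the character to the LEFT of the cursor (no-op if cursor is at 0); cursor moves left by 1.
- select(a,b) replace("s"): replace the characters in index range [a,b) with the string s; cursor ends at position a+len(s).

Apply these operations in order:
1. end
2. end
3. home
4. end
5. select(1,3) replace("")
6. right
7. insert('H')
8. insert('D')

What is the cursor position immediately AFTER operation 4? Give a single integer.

Answer: 4

Derivation:
After op 1 (end): buf='AIDR' cursor=4
After op 2 (end): buf='AIDR' cursor=4
After op 3 (home): buf='AIDR' cursor=0
After op 4 (end): buf='AIDR' cursor=4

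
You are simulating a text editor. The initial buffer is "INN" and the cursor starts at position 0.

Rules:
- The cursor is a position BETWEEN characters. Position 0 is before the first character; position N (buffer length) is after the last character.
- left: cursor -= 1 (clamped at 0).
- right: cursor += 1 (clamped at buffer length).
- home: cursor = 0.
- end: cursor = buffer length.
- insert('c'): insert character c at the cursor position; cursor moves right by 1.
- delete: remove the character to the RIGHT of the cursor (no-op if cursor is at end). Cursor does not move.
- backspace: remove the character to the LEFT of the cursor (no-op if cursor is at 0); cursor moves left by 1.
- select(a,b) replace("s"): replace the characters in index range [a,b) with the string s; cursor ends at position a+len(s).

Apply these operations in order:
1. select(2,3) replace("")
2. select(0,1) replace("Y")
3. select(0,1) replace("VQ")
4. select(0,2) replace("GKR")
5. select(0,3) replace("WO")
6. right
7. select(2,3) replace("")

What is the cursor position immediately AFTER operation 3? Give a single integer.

After op 1 (select(2,3) replace("")): buf='IN' cursor=2
After op 2 (select(0,1) replace("Y")): buf='YN' cursor=1
After op 3 (select(0,1) replace("VQ")): buf='VQN' cursor=2

Answer: 2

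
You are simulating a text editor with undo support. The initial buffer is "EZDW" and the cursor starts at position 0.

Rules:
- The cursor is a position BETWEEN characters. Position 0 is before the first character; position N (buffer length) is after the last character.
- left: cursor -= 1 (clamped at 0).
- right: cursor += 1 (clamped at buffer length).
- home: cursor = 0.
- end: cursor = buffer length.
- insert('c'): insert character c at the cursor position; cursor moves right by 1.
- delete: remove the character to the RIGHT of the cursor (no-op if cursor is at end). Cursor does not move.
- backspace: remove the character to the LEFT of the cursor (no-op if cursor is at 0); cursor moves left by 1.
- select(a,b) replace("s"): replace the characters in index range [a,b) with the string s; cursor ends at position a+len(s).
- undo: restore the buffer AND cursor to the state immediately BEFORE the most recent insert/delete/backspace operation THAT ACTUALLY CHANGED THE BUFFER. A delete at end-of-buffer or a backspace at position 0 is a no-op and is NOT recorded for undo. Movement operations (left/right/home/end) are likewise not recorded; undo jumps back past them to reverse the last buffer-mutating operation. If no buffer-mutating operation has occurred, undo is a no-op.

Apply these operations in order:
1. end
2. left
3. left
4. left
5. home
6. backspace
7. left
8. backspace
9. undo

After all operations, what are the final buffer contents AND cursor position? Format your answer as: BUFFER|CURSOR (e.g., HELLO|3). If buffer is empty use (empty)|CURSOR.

After op 1 (end): buf='EZDW' cursor=4
After op 2 (left): buf='EZDW' cursor=3
After op 3 (left): buf='EZDW' cursor=2
After op 4 (left): buf='EZDW' cursor=1
After op 5 (home): buf='EZDW' cursor=0
After op 6 (backspace): buf='EZDW' cursor=0
After op 7 (left): buf='EZDW' cursor=0
After op 8 (backspace): buf='EZDW' cursor=0
After op 9 (undo): buf='EZDW' cursor=0

Answer: EZDW|0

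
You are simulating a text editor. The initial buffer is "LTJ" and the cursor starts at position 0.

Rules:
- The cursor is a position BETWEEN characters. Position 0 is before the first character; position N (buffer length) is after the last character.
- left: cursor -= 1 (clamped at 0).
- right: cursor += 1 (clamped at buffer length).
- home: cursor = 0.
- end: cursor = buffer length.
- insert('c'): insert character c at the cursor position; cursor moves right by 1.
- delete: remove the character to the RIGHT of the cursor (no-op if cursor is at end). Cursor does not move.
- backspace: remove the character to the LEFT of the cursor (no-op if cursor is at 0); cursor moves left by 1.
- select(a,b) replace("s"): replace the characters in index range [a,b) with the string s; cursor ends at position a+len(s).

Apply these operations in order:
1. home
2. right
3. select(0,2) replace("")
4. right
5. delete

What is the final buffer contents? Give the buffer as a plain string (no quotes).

After op 1 (home): buf='LTJ' cursor=0
After op 2 (right): buf='LTJ' cursor=1
After op 3 (select(0,2) replace("")): buf='J' cursor=0
After op 4 (right): buf='J' cursor=1
After op 5 (delete): buf='J' cursor=1

Answer: J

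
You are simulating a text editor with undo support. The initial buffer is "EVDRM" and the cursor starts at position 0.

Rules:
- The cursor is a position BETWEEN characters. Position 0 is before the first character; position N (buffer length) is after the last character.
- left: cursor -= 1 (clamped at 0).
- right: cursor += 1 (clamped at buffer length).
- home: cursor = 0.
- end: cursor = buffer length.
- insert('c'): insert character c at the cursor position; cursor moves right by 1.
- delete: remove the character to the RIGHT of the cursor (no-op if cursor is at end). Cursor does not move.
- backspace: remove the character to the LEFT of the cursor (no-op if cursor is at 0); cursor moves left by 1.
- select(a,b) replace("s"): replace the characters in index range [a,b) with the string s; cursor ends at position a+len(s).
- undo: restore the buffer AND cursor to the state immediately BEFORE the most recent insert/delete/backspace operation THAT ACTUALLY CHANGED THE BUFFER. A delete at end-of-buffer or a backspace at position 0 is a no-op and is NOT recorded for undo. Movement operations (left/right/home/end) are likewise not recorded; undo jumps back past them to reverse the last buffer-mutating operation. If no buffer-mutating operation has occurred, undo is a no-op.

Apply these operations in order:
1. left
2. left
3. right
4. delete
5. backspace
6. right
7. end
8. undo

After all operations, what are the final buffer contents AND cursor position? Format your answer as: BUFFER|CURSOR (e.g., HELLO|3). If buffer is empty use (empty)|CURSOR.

After op 1 (left): buf='EVDRM' cursor=0
After op 2 (left): buf='EVDRM' cursor=0
After op 3 (right): buf='EVDRM' cursor=1
After op 4 (delete): buf='EDRM' cursor=1
After op 5 (backspace): buf='DRM' cursor=0
After op 6 (right): buf='DRM' cursor=1
After op 7 (end): buf='DRM' cursor=3
After op 8 (undo): buf='EDRM' cursor=1

Answer: EDRM|1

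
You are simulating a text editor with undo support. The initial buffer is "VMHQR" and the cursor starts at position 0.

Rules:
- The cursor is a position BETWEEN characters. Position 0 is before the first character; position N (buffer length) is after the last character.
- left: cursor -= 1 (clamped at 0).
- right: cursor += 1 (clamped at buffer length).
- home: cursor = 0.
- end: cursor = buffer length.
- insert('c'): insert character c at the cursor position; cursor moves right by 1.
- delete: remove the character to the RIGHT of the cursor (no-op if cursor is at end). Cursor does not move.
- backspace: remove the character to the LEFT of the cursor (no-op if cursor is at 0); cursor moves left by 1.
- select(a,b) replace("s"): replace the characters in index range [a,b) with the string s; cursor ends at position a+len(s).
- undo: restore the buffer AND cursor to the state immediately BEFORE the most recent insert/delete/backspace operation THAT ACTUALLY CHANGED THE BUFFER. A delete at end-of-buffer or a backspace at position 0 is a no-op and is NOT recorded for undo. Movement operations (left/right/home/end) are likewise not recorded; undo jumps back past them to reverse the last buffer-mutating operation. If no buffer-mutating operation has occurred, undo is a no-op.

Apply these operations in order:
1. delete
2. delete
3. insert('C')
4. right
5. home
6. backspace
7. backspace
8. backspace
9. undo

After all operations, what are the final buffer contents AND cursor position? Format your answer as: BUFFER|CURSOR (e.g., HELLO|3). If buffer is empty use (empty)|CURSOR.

Answer: HQR|0

Derivation:
After op 1 (delete): buf='MHQR' cursor=0
After op 2 (delete): buf='HQR' cursor=0
After op 3 (insert('C')): buf='CHQR' cursor=1
After op 4 (right): buf='CHQR' cursor=2
After op 5 (home): buf='CHQR' cursor=0
After op 6 (backspace): buf='CHQR' cursor=0
After op 7 (backspace): buf='CHQR' cursor=0
After op 8 (backspace): buf='CHQR' cursor=0
After op 9 (undo): buf='HQR' cursor=0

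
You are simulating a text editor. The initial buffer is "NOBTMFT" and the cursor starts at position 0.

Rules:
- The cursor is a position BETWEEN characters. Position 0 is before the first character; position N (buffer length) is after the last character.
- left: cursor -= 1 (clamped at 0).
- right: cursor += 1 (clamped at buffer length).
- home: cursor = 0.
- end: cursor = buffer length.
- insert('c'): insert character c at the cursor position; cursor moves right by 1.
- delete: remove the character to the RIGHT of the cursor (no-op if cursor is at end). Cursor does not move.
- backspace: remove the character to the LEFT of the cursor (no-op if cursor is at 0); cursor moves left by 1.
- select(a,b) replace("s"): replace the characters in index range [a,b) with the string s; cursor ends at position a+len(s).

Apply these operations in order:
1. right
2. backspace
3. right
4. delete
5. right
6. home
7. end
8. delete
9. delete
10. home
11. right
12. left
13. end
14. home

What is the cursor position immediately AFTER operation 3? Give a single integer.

Answer: 1

Derivation:
After op 1 (right): buf='NOBTMFT' cursor=1
After op 2 (backspace): buf='OBTMFT' cursor=0
After op 3 (right): buf='OBTMFT' cursor=1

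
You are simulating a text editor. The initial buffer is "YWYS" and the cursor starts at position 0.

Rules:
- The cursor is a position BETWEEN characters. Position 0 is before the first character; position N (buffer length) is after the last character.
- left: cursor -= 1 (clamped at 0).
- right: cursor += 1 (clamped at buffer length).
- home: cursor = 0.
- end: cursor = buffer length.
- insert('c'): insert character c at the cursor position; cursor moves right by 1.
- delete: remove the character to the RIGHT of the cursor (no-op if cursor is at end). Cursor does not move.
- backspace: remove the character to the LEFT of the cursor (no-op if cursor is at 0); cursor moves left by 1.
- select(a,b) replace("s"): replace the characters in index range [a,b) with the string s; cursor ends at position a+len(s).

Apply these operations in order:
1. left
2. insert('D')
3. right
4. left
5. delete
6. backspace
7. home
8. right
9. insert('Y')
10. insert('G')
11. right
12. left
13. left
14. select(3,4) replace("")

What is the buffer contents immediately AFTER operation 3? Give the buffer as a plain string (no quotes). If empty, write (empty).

Answer: DYWYS

Derivation:
After op 1 (left): buf='YWYS' cursor=0
After op 2 (insert('D')): buf='DYWYS' cursor=1
After op 3 (right): buf='DYWYS' cursor=2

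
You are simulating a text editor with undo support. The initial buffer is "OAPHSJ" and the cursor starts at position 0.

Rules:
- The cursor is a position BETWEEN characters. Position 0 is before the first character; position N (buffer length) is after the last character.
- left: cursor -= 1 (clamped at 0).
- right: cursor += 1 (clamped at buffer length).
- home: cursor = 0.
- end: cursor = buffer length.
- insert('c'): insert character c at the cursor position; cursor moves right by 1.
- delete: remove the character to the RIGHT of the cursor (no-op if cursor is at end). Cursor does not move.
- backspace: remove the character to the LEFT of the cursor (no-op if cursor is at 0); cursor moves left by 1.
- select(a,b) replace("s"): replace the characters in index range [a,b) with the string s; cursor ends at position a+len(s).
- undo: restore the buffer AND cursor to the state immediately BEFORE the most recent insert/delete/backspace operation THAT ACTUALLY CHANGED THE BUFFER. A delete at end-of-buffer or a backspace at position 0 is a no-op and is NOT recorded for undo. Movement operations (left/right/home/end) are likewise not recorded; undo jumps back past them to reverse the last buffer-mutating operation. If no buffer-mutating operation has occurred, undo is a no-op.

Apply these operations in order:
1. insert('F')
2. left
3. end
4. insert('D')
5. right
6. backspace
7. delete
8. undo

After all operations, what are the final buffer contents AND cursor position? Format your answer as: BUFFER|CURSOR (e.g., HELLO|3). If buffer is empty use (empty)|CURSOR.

After op 1 (insert('F')): buf='FOAPHSJ' cursor=1
After op 2 (left): buf='FOAPHSJ' cursor=0
After op 3 (end): buf='FOAPHSJ' cursor=7
After op 4 (insert('D')): buf='FOAPHSJD' cursor=8
After op 5 (right): buf='FOAPHSJD' cursor=8
After op 6 (backspace): buf='FOAPHSJ' cursor=7
After op 7 (delete): buf='FOAPHSJ' cursor=7
After op 8 (undo): buf='FOAPHSJD' cursor=8

Answer: FOAPHSJD|8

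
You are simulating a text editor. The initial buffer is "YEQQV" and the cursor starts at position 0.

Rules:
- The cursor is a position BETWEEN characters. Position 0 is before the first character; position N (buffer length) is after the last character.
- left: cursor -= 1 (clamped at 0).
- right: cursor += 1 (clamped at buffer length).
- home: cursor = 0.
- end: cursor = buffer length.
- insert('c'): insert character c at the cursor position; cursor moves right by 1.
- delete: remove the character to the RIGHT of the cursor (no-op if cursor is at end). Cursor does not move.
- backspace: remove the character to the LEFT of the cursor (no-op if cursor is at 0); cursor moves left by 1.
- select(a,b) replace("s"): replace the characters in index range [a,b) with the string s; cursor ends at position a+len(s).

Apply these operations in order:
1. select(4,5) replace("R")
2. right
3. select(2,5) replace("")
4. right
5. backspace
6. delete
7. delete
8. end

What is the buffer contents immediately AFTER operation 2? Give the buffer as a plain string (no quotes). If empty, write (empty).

Answer: YEQQR

Derivation:
After op 1 (select(4,5) replace("R")): buf='YEQQR' cursor=5
After op 2 (right): buf='YEQQR' cursor=5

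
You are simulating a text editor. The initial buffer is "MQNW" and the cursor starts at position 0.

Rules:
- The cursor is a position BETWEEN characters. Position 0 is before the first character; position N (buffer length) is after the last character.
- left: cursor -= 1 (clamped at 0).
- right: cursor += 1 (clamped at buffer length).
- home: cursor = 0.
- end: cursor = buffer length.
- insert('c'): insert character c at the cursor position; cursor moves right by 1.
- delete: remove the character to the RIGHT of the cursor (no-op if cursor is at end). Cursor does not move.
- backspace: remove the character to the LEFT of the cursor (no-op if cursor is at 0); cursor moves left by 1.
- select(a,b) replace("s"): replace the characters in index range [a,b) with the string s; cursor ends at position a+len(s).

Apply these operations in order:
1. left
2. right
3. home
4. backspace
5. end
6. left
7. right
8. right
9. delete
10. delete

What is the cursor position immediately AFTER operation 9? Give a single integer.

After op 1 (left): buf='MQNW' cursor=0
After op 2 (right): buf='MQNW' cursor=1
After op 3 (home): buf='MQNW' cursor=0
After op 4 (backspace): buf='MQNW' cursor=0
After op 5 (end): buf='MQNW' cursor=4
After op 6 (left): buf='MQNW' cursor=3
After op 7 (right): buf='MQNW' cursor=4
After op 8 (right): buf='MQNW' cursor=4
After op 9 (delete): buf='MQNW' cursor=4

Answer: 4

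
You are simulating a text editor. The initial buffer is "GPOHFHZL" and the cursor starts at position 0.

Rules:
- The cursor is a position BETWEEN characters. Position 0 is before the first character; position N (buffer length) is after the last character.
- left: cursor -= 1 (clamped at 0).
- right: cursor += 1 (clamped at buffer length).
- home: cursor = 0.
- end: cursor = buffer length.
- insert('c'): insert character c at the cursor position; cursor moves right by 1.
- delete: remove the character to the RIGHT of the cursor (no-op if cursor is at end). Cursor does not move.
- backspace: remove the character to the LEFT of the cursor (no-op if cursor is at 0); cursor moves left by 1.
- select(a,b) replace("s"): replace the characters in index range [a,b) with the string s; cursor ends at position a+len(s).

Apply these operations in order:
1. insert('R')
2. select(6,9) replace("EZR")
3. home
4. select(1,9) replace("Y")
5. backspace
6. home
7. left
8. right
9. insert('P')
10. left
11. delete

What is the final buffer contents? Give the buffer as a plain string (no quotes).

Answer: R

Derivation:
After op 1 (insert('R')): buf='RGPOHFHZL' cursor=1
After op 2 (select(6,9) replace("EZR")): buf='RGPOHFEZR' cursor=9
After op 3 (home): buf='RGPOHFEZR' cursor=0
After op 4 (select(1,9) replace("Y")): buf='RY' cursor=2
After op 5 (backspace): buf='R' cursor=1
After op 6 (home): buf='R' cursor=0
After op 7 (left): buf='R' cursor=0
After op 8 (right): buf='R' cursor=1
After op 9 (insert('P')): buf='RP' cursor=2
After op 10 (left): buf='RP' cursor=1
After op 11 (delete): buf='R' cursor=1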